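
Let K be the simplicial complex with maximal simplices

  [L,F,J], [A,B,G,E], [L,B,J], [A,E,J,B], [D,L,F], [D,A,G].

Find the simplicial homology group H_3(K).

H_3 ≅ 0.

We work with the vertex ordering A < B < D < E < F < G < J < L. The simplices of K, each written with vertices in increasing order, are:

  0-simplices (8): A, B, D, E, F, G, J, L
  1-simplices (17): AB, AD, AE, AG, AJ, BE, BG, BJ, BL, DF, DG, DL, EG, EJ, FJ, FL, JL
  2-simplices (11): ABE, ABG, ABJ, ADG, AEG, AEJ, BEG, BEJ, BJL, DFL, FJL
  3-simplices (2): ABEG, ABEJ

Hence C_0 ≅ Z^8, C_1 ≅ Z^17, C_2 ≅ Z^11, C_3 ≅ Z^2.

The boundary map ∂_1: C_1 → C_0 sends each edge [p,q] (with p < q) to q − p.
The 8×17 boundary matrix has rank 7 and Smith normal form diag(1,1,1,1,1,1,1).

The boundary map ∂_2: C_2 → C_1 maps a triangle to the signed sum of its edges. For instance
  ∂ABE = BE − AE + AB,
  ∂AEG = EG − AG + AE.
This gives a 17×11 integer matrix of rank 9; reducing to Smith normal form yields diagonal entries (1,1,1,1,1,1,1,1,1).

∂_3: C_3 → C_2 sends each 3-simplex σ to the alternating sum Σ_i (−1)^i (σ with its i-th vertex removed). For instance
  ∂ABEJ = BEJ − AEJ + ABJ − ABE,
  ∂ABEG = BEG − AEG + ABG − ABE.
This gives a 11×2 integer matrix of rank 2; reducing to Smith normal form yields diagonal entries (1,1).

Computing H_k = (kernel of ∂_k) / (image of ∂_{k+1}):

  H_3: rank ker ∂_3 − rank ∂_4 = (2 − 2) − 0 = 0, and there is no ∂_4, so H_3 ≅ 0.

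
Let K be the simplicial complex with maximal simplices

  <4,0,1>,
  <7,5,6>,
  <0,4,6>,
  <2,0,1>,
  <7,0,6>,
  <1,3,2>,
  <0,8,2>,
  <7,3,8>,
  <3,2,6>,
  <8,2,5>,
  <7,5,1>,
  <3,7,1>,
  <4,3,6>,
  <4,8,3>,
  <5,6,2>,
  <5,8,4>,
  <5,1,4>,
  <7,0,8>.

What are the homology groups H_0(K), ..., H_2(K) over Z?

H_0 ≅ Z,  H_1 ≅ Z^2,  H_2 ≅ Z.

We work with the vertex ordering 0 < 1 < 2 < 3 < 4 < 5 < 6 < 7 < 8. The simplices of K, each written with vertices in increasing order, are:

  0-simplices (9): [0], [1], [2], [3], [4], [5], [6], [7], [8]
  1-simplices (27): (27 of them)
  2-simplices (18): [0,1,2], [0,1,4], [0,2,8], [0,4,6], [0,6,7], [0,7,8], [1,2,3], [1,3,7], [1,4,5], [1,5,7], [2,3,6], [2,5,6], [2,5,8], [3,4,6], [3,4,8], [3,7,8], [4,5,8], [5,6,7]

giving chain groups C_0 ≅ Z^9, C_1 ≅ Z^27, C_2 ≅ Z^18.

Boundary ∂_1: C_1 → C_0 sends each edge [p,q] (with p < q) to q − p.
As a 9×27 matrix over Z this has rank 8, with invariant factors (1,1,1,1,1,1,1,1).

∂_2: C_2 → C_1 sends each 2-simplex [p,q,r] to [q,r] − [p,r] + [p,q]. For instance
  ∂[3,4,8] = [4,8] − [3,8] + [3,4],
  ∂[3,7,8] = [7,8] − [3,8] + [3,7].
The 27×18 boundary matrix has rank 17 and Smith normal form diag(1,1,1,1,1,1,1,1,1,1,1,1,1,1,1,1,1).

Reading off H_k = ker ∂_k / im ∂_{k+1}:

  H_0: rank C_0 − rank ∂_1 = 9 − 8 = 1, and the invariant factors of ∂_1 are all 1, so H_0 = Z.
  H_1: rank ker ∂_1 − rank ∂_2 = (27 − 8) − 17 = 2, and the invariant factors of ∂_2 are all 1, so H_1 = Z^2.
  H_2: rank ker ∂_2 − rank ∂_3 = (18 − 17) − 0 = 1, and there is no ∂_3, so H_2 = Z.

(K is a triangulation of the torus T^2.)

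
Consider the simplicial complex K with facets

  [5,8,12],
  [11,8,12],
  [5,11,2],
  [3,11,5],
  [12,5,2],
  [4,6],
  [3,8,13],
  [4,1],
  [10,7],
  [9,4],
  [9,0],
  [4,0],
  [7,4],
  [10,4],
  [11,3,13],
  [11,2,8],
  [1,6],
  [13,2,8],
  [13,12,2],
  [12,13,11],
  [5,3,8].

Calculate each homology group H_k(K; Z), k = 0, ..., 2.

H_0 ≅ Z^2,  H_1 ≅ Z^3 ⊕ Z/2,  H_2 = 0.

Fix the vertex order 0 < 1 < 2 < 3 < 4 < 5 < 6 < 7 < 8 < 9 < 10 < 11 < 12 < 13 and write every simplex with vertices in increasing order. Then dim K = 2 and the simplices of K are:

  0-simplices (14): [0], [1], [2], [3], [4], [5], [6], [7], [8], [9], [10], [11], [12], [13]
  1-simplices (27): (27 of them)
  2-simplices (12): [2,5,11], [2,5,12], [2,8,11], [2,8,13], [2,12,13], [3,5,8], [3,5,11], [3,8,13], [3,11,13], [5,8,12], [8,11,12], [11,12,13]

so the chain groups are C_0 ≅ Z^14, C_1 ≅ Z^27, C_2 ≅ Z^12.

∂_1: C_1 → C_0 sends each edge [p,q] (with p < q) to q − p. For instance
  ∂[8,13] = [13] − [8].
The 14×27 boundary matrix has rank 12 and Smith normal form diag(1,1,1,1,1,1,1,1,1,1,1,1).

Boundary ∂_2: C_2 → C_1 maps a triangle to the signed sum of its edges. For instance
  ∂[2,5,11] = [5,11] − [2,11] + [2,5],
  ∂[2,12,13] = [12,13] − [2,13] + [2,12].
The resulting 27×12 matrix has rank 12, and its Smith normal form has invariant factors (1,1,1,1,1,1,1,1,1,1,1,2).

Now H_k = ker ∂_k / im ∂_{k+1}, so:

  H_0: rank C_0 − rank ∂_1 = 14 − 12 = 2, and the invariant factors of ∂_1 are all 1, so H_0 ≅ Z^2.
  H_1: rank ker ∂_1 − rank ∂_2 = (27 − 12) − 12 = 3, and ∂_2 has invariant factor 2 > 1, so H_1 ≅ Z^3 ⊕ Z/2.
  H_2: rank ker ∂_2 − rank ∂_3 = (12 − 12) − 0 = 0, and there is no ∂_3, so H_2 ≅ 0.

As a check, the Euler characteristic is 14 − 27 + 12 = -1, which agrees with 2 − 3 + 0 = -1.
(K is a triangulation of the disjoint union of a wedge of 3 circles and the real projective plane RP^2.)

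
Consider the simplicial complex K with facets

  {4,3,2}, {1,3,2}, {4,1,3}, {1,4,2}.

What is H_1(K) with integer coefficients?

H_1 ≅ 0.

K has 4 vertices, 6 edges, 4 triangles.
rank ∂_1 = 3, rank ∂_2 = 3 ⇒ b_1 = 6 − 3 − 3 = 0; all invariant factors of ∂_2 are 1 so no torsion. So H_1 ≅ 0.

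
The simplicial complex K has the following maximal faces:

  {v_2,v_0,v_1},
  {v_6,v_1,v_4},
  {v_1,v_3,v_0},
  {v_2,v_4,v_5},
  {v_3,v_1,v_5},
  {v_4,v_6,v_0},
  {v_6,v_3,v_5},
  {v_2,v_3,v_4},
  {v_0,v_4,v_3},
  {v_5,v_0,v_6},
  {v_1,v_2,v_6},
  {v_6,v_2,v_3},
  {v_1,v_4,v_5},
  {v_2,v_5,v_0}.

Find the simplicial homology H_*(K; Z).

Take the total order v_0 < v_1 < v_2 < v_3 < v_4 < v_5 < v_6 on the vertex set. Then K (dimension 2) consists of the simplices:

  0-simplices (7): [v_0], [v_1], [v_2], [v_3], [v_4], [v_5], [v_6]
  1-simplices (21): (21 of them)
  2-simplices (14): (14 of them)

giving chain groups C_0 ≅ Z^7, C_1 ≅ Z^21, C_2 ≅ Z^14.

Boundary ∂_1: C_1 → C_0 maps an edge to its endpoints' difference, ∂[p,q] = q − p. For instance
  ∂[v_3,v_4] = [v_4] − [v_3].
The 7×21 boundary matrix has rank 6 and Smith normal form diag(1,1,1,1,1,1).

Boundary ∂_2: C_2 → C_1 sends each 2-simplex [p,q,r] to [q,r] − [p,r] + [p,q]. For instance
  ∂[v_0,v_1,v_3] = [v_1,v_3] − [v_0,v_3] + [v_0,v_1],
  ∂[v_0,v_3,v_4] = [v_3,v_4] − [v_0,v_4] + [v_0,v_3].
This gives a 21×14 integer matrix of rank 13; reducing to Smith normal form yields diagonal entries (1,1,1,1,1,1,1,1,1,1,1,1,1).

Now H_k = ker ∂_k / im ∂_{k+1}, so:

  H_0: rank C_0 − rank ∂_1 = 7 − 6 = 1, and the invariant factors of ∂_1 are all 1, so H_0 = Z.
  H_1: rank ker ∂_1 − rank ∂_2 = (21 − 6) − 13 = 2, and the invariant factors of ∂_2 are all 1, so H_1 = Z^2.
  H_2: rank ker ∂_2 − rank ∂_3 = (14 − 13) − 0 = 1, and there is no ∂_3, so H_2 = Z.

H_0 ≅ Z,  H_1 ≅ Z^2,  H_2 ≅ Z.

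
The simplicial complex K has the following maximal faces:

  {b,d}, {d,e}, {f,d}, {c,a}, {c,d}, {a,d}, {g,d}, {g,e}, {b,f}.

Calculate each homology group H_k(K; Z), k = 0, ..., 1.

K has 7 vertices, 9 edges.
rank ∂_0 = 0, rank ∂_1 = 6 ⇒ b_0 = 7 − 0 − 6 = 1; all invariant factors of ∂_1 are 1 so no torsion. So H_0 = Z.
rank ∂_1 = 6, rank ∂_2 = 0 ⇒ b_1 = 9 − 6 − 0 = 3. So H_1 = Z^3.

H_0 ≅ Z,  H_1 ≅ Z^3.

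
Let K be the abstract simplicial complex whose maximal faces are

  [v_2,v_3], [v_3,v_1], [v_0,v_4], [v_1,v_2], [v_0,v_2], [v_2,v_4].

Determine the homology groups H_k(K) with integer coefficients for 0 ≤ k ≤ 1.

K has 5 vertices, 6 edges.
rank ∂_0 = 0, rank ∂_1 = 4 ⇒ b_0 = 5 − 0 − 4 = 1; all invariant factors of ∂_1 are 1 so no torsion. So H_0 = Z.
rank ∂_1 = 4, rank ∂_2 = 0 ⇒ b_1 = 6 − 4 − 0 = 2. So H_1 = Z^2.

H_0 = Z,  H_1 = Z^2.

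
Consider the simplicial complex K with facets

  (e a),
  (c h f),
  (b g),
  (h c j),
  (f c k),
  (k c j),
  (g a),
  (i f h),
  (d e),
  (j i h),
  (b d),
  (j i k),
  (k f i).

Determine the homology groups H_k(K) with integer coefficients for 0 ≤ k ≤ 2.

Order the vertices as a < b < c < d < e < f < g < h < i < j < k. Listing each simplex with vertices in this order, K has dimension 2 with simplices:

  0-simplices (11): a, b, c, d, e, f, g, h, i, j, k
  1-simplices (17): ae, ag, bd, bg, cf, ch, cj, ck, de, fh, fi, fk, hi, hj, ij, ik, jk
  2-simplices (8): cfh, cfk, chj, cjk, fhi, fik, hij, ijk

giving chain groups C_0 ≅ Z^11, C_1 ≅ Z^17, C_2 ≅ Z^8.

The boundary map ∂_1: C_1 → C_0 is given by ∂[p,q] = [q] − [p]. For instance
  ∂fk = k − f.
This gives a 11×17 integer matrix of rank 9; reducing to Smith normal form yields diagonal entries (1,1,1,1,1,1,1,1,1).

∂_2: C_2 → C_1 acts by ∂[p,q,r] = [q,r] − [p,r] + [p,q]. For instance
  ∂fhi = hi − fi + fh,
  ∂cjk = jk − ck + cj.
As a 17×8 matrix over Z this has rank 7, with invariant factors (1,1,1,1,1,1,1).

Computing H_k = (kernel of ∂_k) / (image of ∂_{k+1}):

  H_0: rank C_0 − rank ∂_1 = 11 − 9 = 2, and the invariant factors of ∂_1 are all 1, so H_0 ≅ Z^2.
  H_1: rank ker ∂_1 − rank ∂_2 = (17 − 9) − 7 = 1, and the invariant factors of ∂_2 are all 1, so H_1 ≅ Z.
  H_2: rank ker ∂_2 − rank ∂_3 = (8 − 7) − 0 = 1, and there is no ∂_3, so H_2 ≅ Z.

H_0 = Z^2,  H_1 = Z,  H_2 = Z.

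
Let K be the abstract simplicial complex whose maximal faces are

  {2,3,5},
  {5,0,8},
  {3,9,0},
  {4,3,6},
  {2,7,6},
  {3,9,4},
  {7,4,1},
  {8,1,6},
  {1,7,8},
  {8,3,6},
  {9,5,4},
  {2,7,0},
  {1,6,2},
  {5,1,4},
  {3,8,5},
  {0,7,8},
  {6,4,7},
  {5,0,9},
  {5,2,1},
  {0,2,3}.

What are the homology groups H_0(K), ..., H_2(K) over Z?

K has 10 vertices, 30 edges, 20 triangles.
rank ∂_0 = 0, rank ∂_1 = 9 ⇒ b_0 = 10 − 0 − 9 = 1; all invariant factors of ∂_1 are 1 so no torsion. So H_0 = Z.
rank ∂_1 = 9, rank ∂_2 = 20 ⇒ b_1 = 30 − 9 − 20 = 1; ∂_2 has invariant factor(s) [2] giving torsion. So H_1 = Z ⊕ Z/2.
rank ∂_2 = 20, rank ∂_3 = 0 ⇒ b_2 = 20 − 20 − 0 = 0. So H_2 = 0.

H_0 = Z,  H_1 = Z ⊕ Z/2,  H_2 = 0.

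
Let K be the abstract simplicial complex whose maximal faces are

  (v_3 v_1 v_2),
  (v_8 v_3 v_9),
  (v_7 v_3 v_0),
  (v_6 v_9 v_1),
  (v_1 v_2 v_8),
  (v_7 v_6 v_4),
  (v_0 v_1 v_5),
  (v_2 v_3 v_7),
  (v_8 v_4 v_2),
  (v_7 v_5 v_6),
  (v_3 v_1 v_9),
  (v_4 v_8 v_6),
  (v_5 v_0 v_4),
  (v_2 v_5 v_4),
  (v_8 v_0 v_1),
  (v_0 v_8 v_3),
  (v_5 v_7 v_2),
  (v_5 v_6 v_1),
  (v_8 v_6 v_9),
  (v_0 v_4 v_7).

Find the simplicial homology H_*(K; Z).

Order the vertices as v_0 < v_1 < v_2 < v_3 < v_4 < v_5 < v_6 < v_7 < v_8 < v_9. Listing each simplex with vertices in this order, K has dimension 2 with simplices:

  0-simplices (10): [v_0], [v_1], [v_2], [v_3], [v_4], [v_5], [v_6], [v_7], [v_8], [v_9]
  1-simplices (30): (30 of them)
  2-simplices (20): (20 of them)

Hence C_0 ≅ Z^10, C_1 ≅ Z^30, C_2 ≅ Z^20.

Boundary ∂_1: C_1 → C_0 sends each edge [p,q] (with p < q) to q − p.
The resulting 10×30 matrix has rank 9, and its Smith normal form has invariant factors (1,1,1,1,1,1,1,1,1).

The boundary map ∂_2: C_2 → C_1 maps a triangle to the signed sum of its edges. For instance
  ∂[v_2,v_5,v_7] = [v_5,v_7] − [v_2,v_7] + [v_2,v_5],
  ∂[v_2,v_4,v_8] = [v_4,v_8] − [v_2,v_8] + [v_2,v_4].
The resulting 30×20 matrix has rank 20, and its Smith normal form has invariant factors (1,1,1,1,1,1,1,1,1,1,1,1,1,1,1,1,1,1,1,2).

Computing H_k = (kernel of ∂_k) / (image of ∂_{k+1}):

  H_0: rank C_0 − rank ∂_1 = 10 − 9 = 1, and the invariant factors of ∂_1 are all 1, so H_0 ≅ Z.
  H_1: rank ker ∂_1 − rank ∂_2 = (30 − 9) − 20 = 1, and ∂_2 has invariant factor 2 > 1, so H_1 ≅ Z ⊕ Z/2.
  H_2: rank ker ∂_2 − rank ∂_3 = (20 − 20) − 0 = 0, and there is no ∂_3, so H_2 ≅ 0.

(K is a triangulation of the Klein bottle.)

H_0 = Z,  H_1 = Z ⊕ Z/2,  H_2 = 0.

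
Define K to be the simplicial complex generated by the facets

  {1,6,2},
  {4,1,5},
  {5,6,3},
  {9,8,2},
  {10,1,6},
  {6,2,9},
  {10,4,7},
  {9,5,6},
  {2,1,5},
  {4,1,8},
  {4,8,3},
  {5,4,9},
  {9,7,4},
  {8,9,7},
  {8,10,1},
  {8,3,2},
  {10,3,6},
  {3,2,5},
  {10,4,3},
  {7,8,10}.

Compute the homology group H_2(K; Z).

Order the vertices as 1 < 2 < 3 < 4 < 5 < 6 < 7 < 8 < 9 < 10. Listing each simplex with vertices in this order, K has dimension 2 with simplices:

  0-simplices (10): [1], [2], [3], [4], [5], [6], [7], [8], [9], [10]
  1-simplices (30): (30 of them)
  2-simplices (20): (20 of them)

giving chain groups C_0 ≅ Z^10, C_1 ≅ Z^30, C_2 ≅ Z^20.

The boundary map ∂_1: C_1 → C_0 is given by ∂[p,q] = [q] − [p]. For instance
  ∂[1,6] = [6] − [1].
The 10×30 boundary matrix has rank 9 and Smith normal form diag(1,1,1,1,1,1,1,1,1).

The boundary map ∂_2: C_2 → C_1 maps a triangle to the signed sum of its edges. For instance
  ∂[2,8,9] = [8,9] − [2,9] + [2,8],
  ∂[4,5,9] = [5,9] − [4,9] + [4,5].
As a 30×20 matrix over Z this has rank 20, with invariant factors (1,1,1,1,1,1,1,1,1,1,1,1,1,1,1,1,1,1,1,2).

Reading off H_k = ker ∂_k / im ∂_{k+1}:

  H_2: rank ker ∂_2 − rank ∂_3 = (20 − 20) − 0 = 0, and there is no ∂_3, so H_2 = 0.

H_2 = 0.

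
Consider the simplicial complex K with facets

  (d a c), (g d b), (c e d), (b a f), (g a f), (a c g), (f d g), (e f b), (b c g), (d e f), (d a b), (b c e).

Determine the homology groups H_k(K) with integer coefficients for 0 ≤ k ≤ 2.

H_0 = Z,  H_1 = Z/2,  H_2 = 0.

We work with the vertex ordering a < b < c < d < e < f < g. The simplices of K, each written with vertices in increasing order, are:

  0-simplices (7): a, b, c, d, e, f, g
  1-simplices (18): ab, ac, ad, af, ag, bc, bd, be, bf, bg, cd, ce, cg, de, df, dg, ef, fg
  2-simplices (12): abd, abf, acd, acg, afg, bce, bcg, bdg, bef, cde, def, dfg

giving chain groups C_0 ≅ Z^7, C_1 ≅ Z^18, C_2 ≅ Z^12.

∂_1: C_1 → C_0 is given by ∂[p,q] = [q] − [p].
As a 7×18 matrix over Z this has rank 6, with invariant factors (1,1,1,1,1,1).

∂_2: C_2 → C_1 maps a triangle to the signed sum of its edges. For instance
  ∂dfg = fg − dg + df,
  ∂acg = cg − ag + ac.
As a 18×12 matrix over Z this has rank 12, with invariant factors (1,1,1,1,1,1,1,1,1,1,1,2).

Now H_k = ker ∂_k / im ∂_{k+1}, so:

  H_0: rank C_0 − rank ∂_1 = 7 − 6 = 1, and the invariant factors of ∂_1 are all 1, so H_0 ≅ Z.
  H_1: rank ker ∂_1 − rank ∂_2 = (18 − 6) − 12 = 0, and ∂_2 has invariant factor 2 > 1, so H_1 ≅ Z/2.
  H_2: rank ker ∂_2 − rank ∂_3 = (12 − 12) − 0 = 0, and there is no ∂_3, so H_2 ≅ 0.

As a check, the Euler characteristic is 7 − 18 + 12 = 1, which agrees with 1 − 0 + 0 = 1.
(K is a triangulation of the real projective plane RP^2.)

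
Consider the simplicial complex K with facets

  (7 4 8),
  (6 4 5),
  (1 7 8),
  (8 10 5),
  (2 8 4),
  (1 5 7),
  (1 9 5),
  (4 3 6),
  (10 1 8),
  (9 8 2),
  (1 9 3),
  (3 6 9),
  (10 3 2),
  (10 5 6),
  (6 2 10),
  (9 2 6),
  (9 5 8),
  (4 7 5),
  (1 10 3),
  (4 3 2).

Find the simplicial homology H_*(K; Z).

Fix the vertex order 1 < 2 < 3 < 4 < 5 < 6 < 7 < 8 < 9 < 10 and write every simplex with vertices in increasing order. Then dim K = 2 and the simplices of K are:

  0-simplices (10): [1], [2], [3], [4], [5], [6], [7], [8], [9], [10]
  1-simplices (30): (30 of them)
  2-simplices (20): (20 of them)

giving chain groups C_0 ≅ Z^10, C_1 ≅ Z^30, C_2 ≅ Z^20.

∂_1: C_1 → C_0 sends each edge [p,q] (with p < q) to q − p.
The resulting 10×30 matrix has rank 9, and its Smith normal form has invariant factors (1,1,1,1,1,1,1,1,1).

∂_2: C_2 → C_1 maps a triangle to the signed sum of its edges. For instance
  ∂[5,6,10] = [6,10] − [5,10] + [5,6],
  ∂[4,5,7] = [5,7] − [4,7] + [4,5].
The resulting 30×20 matrix has rank 20, and its Smith normal form has invariant factors (1,1,1,1,1,1,1,1,1,1,1,1,1,1,1,1,1,1,1,2).

From H_k ≅ ker(∂_k) / im(∂_{k+1}) we obtain:

  H_0: rank C_0 − rank ∂_1 = 10 − 9 = 1, and the invariant factors of ∂_1 are all 1, so H_0 = Z.
  H_1: rank ker ∂_1 − rank ∂_2 = (30 − 9) − 20 = 1, and ∂_2 has invariant factor 2 > 1, so H_1 = Z ⊕ Z_2.
  H_2: rank ker ∂_2 − rank ∂_3 = (20 − 20) − 0 = 0, and there is no ∂_3, so H_2 = 0.

H_0 = Z,  H_1 = Z ⊕ Z_2,  H_2 = 0.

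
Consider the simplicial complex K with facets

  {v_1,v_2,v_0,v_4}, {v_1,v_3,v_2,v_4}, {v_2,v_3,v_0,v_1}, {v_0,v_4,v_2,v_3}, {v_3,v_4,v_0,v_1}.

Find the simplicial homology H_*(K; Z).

H_0 = Z,  H_1 = 0,  H_2 = 0,  H_3 = Z.

K has 5 vertices, 10 edges, 10 triangles, 5 3-simplices.
rank ∂_0 = 0, rank ∂_1 = 4 ⇒ b_0 = 5 − 0 − 4 = 1; all invariant factors of ∂_1 are 1 so no torsion. So H_0 ≅ Z.
rank ∂_1 = 4, rank ∂_2 = 6 ⇒ b_1 = 10 − 4 − 6 = 0; all invariant factors of ∂_2 are 1 so no torsion. So H_1 ≅ 0.
rank ∂_2 = 6, rank ∂_3 = 4 ⇒ b_2 = 10 − 6 − 4 = 0; all invariant factors of ∂_3 are 1 so no torsion. So H_2 ≅ 0.
rank ∂_3 = 4, rank ∂_4 = 0 ⇒ b_3 = 5 − 4 − 0 = 1. So H_3 ≅ Z.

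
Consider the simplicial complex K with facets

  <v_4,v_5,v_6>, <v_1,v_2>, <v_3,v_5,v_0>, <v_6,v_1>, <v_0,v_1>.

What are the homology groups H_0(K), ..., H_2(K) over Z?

Take the total order v_0 < v_1 < v_2 < v_3 < v_4 < v_5 < v_6 on the vertex set. Then K (dimension 2) consists of the simplices:

  0-simplices (7): [v_0], [v_1], [v_2], [v_3], [v_4], [v_5], [v_6]
  1-simplices (9): [v_0,v_1], [v_0,v_3], [v_0,v_5], [v_1,v_2], [v_1,v_6], [v_3,v_5], [v_4,v_5], [v_4,v_6], [v_5,v_6]
  2-simplices (2): [v_0,v_3,v_5], [v_4,v_5,v_6]

so the chain groups are C_0 ≅ Z^7, C_1 ≅ Z^9, C_2 ≅ Z^2.

Boundary ∂_1: C_1 → C_0 sends each edge [p,q] (with p < q) to q − p.
The resulting 7×9 matrix has rank 6, and its Smith normal form has invariant factors (1,1,1,1,1,1).

Boundary ∂_2: C_2 → C_1 sends each 2-simplex [p,q,r] to [q,r] − [p,r] + [p,q]. For instance
  ∂[v_4,v_5,v_6] = [v_5,v_6] − [v_4,v_6] + [v_4,v_5],
  ∂[v_0,v_3,v_5] = [v_3,v_5] − [v_0,v_5] + [v_0,v_3].
As a 9×2 matrix over Z this has rank 2, with invariant factors (1,1).

From H_k ≅ ker(∂_k) / im(∂_{k+1}) we obtain:

  H_0: rank C_0 − rank ∂_1 = 7 − 6 = 1, and the invariant factors of ∂_1 are all 1, so H_0 = Z.
  H_1: rank ker ∂_1 − rank ∂_2 = (9 − 6) − 2 = 1, and the invariant factors of ∂_2 are all 1, so H_1 = Z.
  H_2: rank ker ∂_2 − rank ∂_3 = (2 − 2) − 0 = 0, and there is no ∂_3, so H_2 = 0.

H_0 ≅ Z,  H_1 ≅ Z,  H_2 = 0.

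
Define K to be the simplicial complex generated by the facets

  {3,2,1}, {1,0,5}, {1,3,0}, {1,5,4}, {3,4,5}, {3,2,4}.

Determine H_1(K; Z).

K has 6 vertices, 12 edges, 6 triangles.
rank ∂_1 = 5, rank ∂_2 = 6 ⇒ b_1 = 12 − 5 − 6 = 1; all invariant factors of ∂_2 are 1 so no torsion. So H_1 = Z.

H_1 = Z.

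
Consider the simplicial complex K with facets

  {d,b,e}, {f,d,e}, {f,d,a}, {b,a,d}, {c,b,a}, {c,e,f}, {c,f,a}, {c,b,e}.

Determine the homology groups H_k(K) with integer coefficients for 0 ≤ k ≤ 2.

H_0 ≅ Z,  H_1 = 0,  H_2 ≅ Z.

Order the vertices as a < b < c < d < e < f. Listing each simplex with vertices in this order, K has dimension 2 with simplices:

  0-simplices (6): a, b, c, d, e, f
  1-simplices (12): ab, ac, ad, af, bc, bd, be, ce, cf, de, df, ef
  2-simplices (8): abc, abd, acf, adf, bce, bde, cef, def

Hence C_0 ≅ Z^6, C_1 ≅ Z^12, C_2 ≅ Z^8.

∂_1: C_1 → C_0 is given by ∂[p,q] = [q] − [p]. For instance
  ∂ab = b − a.
As a 6×12 matrix over Z this has rank 5, with invariant factors (1,1,1,1,1).

Boundary ∂_2: C_2 → C_1 maps a triangle to the signed sum of its edges. For instance
  ∂cef = ef − cf + ce,
  ∂def = ef − df + de.
The 12×8 boundary matrix has rank 7 and Smith normal form diag(1,1,1,1,1,1,1).

Now H_k = ker ∂_k / im ∂_{k+1}, so:

  H_0: rank C_0 − rank ∂_1 = 6 − 5 = 1, and the invariant factors of ∂_1 are all 1, so H_0 = Z.
  H_1: rank ker ∂_1 − rank ∂_2 = (12 − 5) − 7 = 0, and the invariant factors of ∂_2 are all 1, so H_1 = 0.
  H_2: rank ker ∂_2 − rank ∂_3 = (8 − 7) − 0 = 1, and there is no ∂_3, so H_2 = Z.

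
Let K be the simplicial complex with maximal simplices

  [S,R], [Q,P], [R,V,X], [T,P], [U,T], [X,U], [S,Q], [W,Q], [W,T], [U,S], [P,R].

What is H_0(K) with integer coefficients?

H_0 = Z.

K has 9 vertices, 13 edges, 1 triangle.
rank ∂_0 = 0, rank ∂_1 = 8 ⇒ b_0 = 9 − 0 − 8 = 1; all invariant factors of ∂_1 are 1 so no torsion. So H_0 = Z.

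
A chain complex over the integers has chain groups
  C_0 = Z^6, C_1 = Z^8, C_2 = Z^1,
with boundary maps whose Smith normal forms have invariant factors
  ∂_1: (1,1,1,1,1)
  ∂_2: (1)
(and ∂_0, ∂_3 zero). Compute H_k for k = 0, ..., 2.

H_0: b_0 = 6 − 0 − 5 = 1; torsion from ∂_1 factors > 1: none. So H_0 = Z.
H_1: b_1 = 8 − 5 − 1 = 2; torsion from ∂_2 factors > 1: none. So H_1 = Z^2.
H_2: b_2 = 1 − 1 − 0 = 0; torsion from ∂_3 factors > 1: none. So H_2 = 0.

H_0 = Z,  H_1 = Z^2,  H_2 = 0.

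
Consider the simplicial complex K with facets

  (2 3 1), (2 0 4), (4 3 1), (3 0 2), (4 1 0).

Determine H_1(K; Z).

Take the total order 0 < 1 < 2 < 3 < 4 on the vertex set. Then K (dimension 2) consists of the simplices:

  0-simplices (5): [0], [1], [2], [3], [4]
  1-simplices (10): [0,1], [0,2], [0,3], [0,4], [1,2], [1,3], [1,4], [2,3], [2,4], [3,4]
  2-simplices (5): [0,1,4], [0,2,3], [0,2,4], [1,2,3], [1,3,4]

so the chain groups are C_0 ≅ Z^5, C_1 ≅ Z^10, C_2 ≅ Z^5.

Boundary ∂_1: C_1 → C_0 maps an edge to its endpoints' difference, ∂[p,q] = q − p.
This gives a 5×10 integer matrix of rank 4; reducing to Smith normal form yields diagonal entries (1,1,1,1).

Boundary ∂_2: C_2 → C_1 maps a triangle to the signed sum of its edges. For instance
  ∂[0,2,4] = [2,4] − [0,4] + [0,2],
  ∂[0,1,4] = [1,4] − [0,4] + [0,1].
The 10×5 boundary matrix has rank 5 and Smith normal form diag(1,1,1,1,1).

Computing H_k = (kernel of ∂_k) / (image of ∂_{k+1}):

  H_1: rank ker ∂_1 − rank ∂_2 = (10 − 4) − 5 = 1, and the invariant factors of ∂_2 are all 1, so H_1 = Z.

H_1 ≅ Z.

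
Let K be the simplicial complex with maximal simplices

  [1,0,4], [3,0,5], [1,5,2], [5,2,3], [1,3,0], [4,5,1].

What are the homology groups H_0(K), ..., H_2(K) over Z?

We work with the vertex ordering 0 < 1 < 2 < 3 < 4 < 5. The simplices of K, each written with vertices in increasing order, are:

  0-simplices (6): [0], [1], [2], [3], [4], [5]
  1-simplices (12): [0,1], [0,3], [0,4], [0,5], [1,2], [1,3], [1,4], [1,5], [2,3], [2,5], [3,5], [4,5]
  2-simplices (6): [0,1,3], [0,1,4], [0,3,5], [1,2,5], [1,4,5], [2,3,5]

giving chain groups C_0 ≅ Z^6, C_1 ≅ Z^12, C_2 ≅ Z^6.

Boundary ∂_1: C_1 → C_0 sends each edge [p,q] (with p < q) to q − p.
This gives a 6×12 integer matrix of rank 5; reducing to Smith normal form yields diagonal entries (1,1,1,1,1).

∂_2: C_2 → C_1 acts by ∂[p,q,r] = [q,r] − [p,r] + [p,q]. For instance
  ∂[1,4,5] = [4,5] − [1,5] + [1,4],
  ∂[2,3,5] = [3,5] − [2,5] + [2,3].
The resulting 12×6 matrix has rank 6, and its Smith normal form has invariant factors (1,1,1,1,1,1).

Reading off H_k = ker ∂_k / im ∂_{k+1}:

  H_0: rank C_0 − rank ∂_1 = 6 − 5 = 1, and the invariant factors of ∂_1 are all 1, so H_0 = Z.
  H_1: rank ker ∂_1 − rank ∂_2 = (12 − 5) − 6 = 1, and the invariant factors of ∂_2 are all 1, so H_1 = Z.
  H_2: rank ker ∂_2 − rank ∂_3 = (6 − 6) − 0 = 0, and there is no ∂_3, so H_2 = 0.

H_0 ≅ Z,  H_1 ≅ Z,  H_2 = 0.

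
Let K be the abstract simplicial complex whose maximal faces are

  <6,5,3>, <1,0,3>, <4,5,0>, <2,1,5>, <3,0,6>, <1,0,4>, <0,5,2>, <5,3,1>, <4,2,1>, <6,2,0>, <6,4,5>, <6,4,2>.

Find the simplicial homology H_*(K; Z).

Order the vertices as 0 < 1 < 2 < 3 < 4 < 5 < 6. Listing each simplex with vertices in this order, K has dimension 2 with simplices:

  0-simplices (7): [0], [1], [2], [3], [4], [5], [6]
  1-simplices (18): [0,1], [0,2], [0,3], [0,4], [0,5], [0,6], [1,2], [1,3], [1,4], [1,5], [2,4], [2,5], [2,6], [3,5], [3,6], [4,5], [4,6], [5,6]
  2-simplices (12): [0,1,3], [0,1,4], [0,2,5], [0,2,6], [0,3,6], [0,4,5], [1,2,4], [1,2,5], [1,3,5], [2,4,6], [3,5,6], [4,5,6]

giving chain groups C_0 ≅ Z^7, C_1 ≅ Z^18, C_2 ≅ Z^12.

The boundary map ∂_1: C_1 → C_0 sends each edge [p,q] (with p < q) to q − p. For instance
  ∂[2,4] = [4] − [2].
The 7×18 boundary matrix has rank 6 and Smith normal form diag(1,1,1,1,1,1).

∂_2: C_2 → C_1 acts by ∂[p,q,r] = [q,r] − [p,r] + [p,q]. For instance
  ∂[0,3,6] = [3,6] − [0,6] + [0,3],
  ∂[0,1,4] = [1,4] − [0,4] + [0,1].
This gives a 18×12 integer matrix of rank 12; reducing to Smith normal form yields diagonal entries (1,1,1,1,1,1,1,1,1,1,1,2).

Reading off H_k = ker ∂_k / im ∂_{k+1}:

  H_0: rank C_0 − rank ∂_1 = 7 − 6 = 1, and the invariant factors of ∂_1 are all 1, so H_0 = Z.
  H_1: rank ker ∂_1 − rank ∂_2 = (18 − 6) − 12 = 0, and ∂_2 has invariant factor 2 > 1, so H_1 = Z/2.
  H_2: rank ker ∂_2 − rank ∂_3 = (12 − 12) − 0 = 0, and there is no ∂_3, so H_2 = 0.

H_0 ≅ Z,  H_1 ≅ Z/2,  H_2 = 0.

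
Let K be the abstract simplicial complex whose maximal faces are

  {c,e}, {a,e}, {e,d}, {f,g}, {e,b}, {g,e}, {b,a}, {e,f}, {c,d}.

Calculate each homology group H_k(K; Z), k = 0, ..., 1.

H_0 ≅ Z,  H_1 ≅ Z^3.

Order the vertices as a < b < c < d < e < f < g. Listing each simplex with vertices in this order, K has dimension 1 with simplices:

  0-simplices (7): a, b, c, d, e, f, g
  1-simplices (9): ab, ae, be, cd, ce, de, ef, eg, fg

Hence C_0 ≅ Z^7, C_1 ≅ Z^9.

Boundary ∂_1: C_1 → C_0 maps an edge to its endpoints' difference, ∂[p,q] = q − p.
The resulting 7×9 matrix has rank 6, and its Smith normal form has invariant factors (1,1,1,1,1,1).

Now H_k = ker ∂_k / im ∂_{k+1}, so:

  H_0: rank C_0 − rank ∂_1 = 7 − 6 = 1, and the invariant factors of ∂_1 are all 1, so H_0 = Z.
  H_1: rank ker ∂_1 − rank ∂_2 = (9 − 6) − 0 = 3, and there is no ∂_2, so H_1 = Z^3.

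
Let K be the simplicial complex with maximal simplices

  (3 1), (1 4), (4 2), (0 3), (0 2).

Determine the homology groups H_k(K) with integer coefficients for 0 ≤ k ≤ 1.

K has 5 vertices, 5 edges.
rank ∂_0 = 0, rank ∂_1 = 4 ⇒ b_0 = 5 − 0 − 4 = 1; all invariant factors of ∂_1 are 1 so no torsion. So H_0 ≅ Z.
rank ∂_1 = 4, rank ∂_2 = 0 ⇒ b_1 = 5 − 4 − 0 = 1. So H_1 ≅ Z.

H_0 = Z,  H_1 = Z.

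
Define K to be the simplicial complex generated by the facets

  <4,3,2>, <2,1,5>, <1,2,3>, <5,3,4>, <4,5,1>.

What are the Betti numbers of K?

b_0 = 1, b_1 = 1, b_2 = 0.

We work with the vertex ordering 1 < 2 < 3 < 4 < 5. The simplices of K, each written with vertices in increasing order, are:

  0-simplices (5): [1], [2], [3], [4], [5]
  1-simplices (10): [1,2], [1,3], [1,4], [1,5], [2,3], [2,4], [2,5], [3,4], [3,5], [4,5]
  2-simplices (5): [1,2,3], [1,2,5], [1,4,5], [2,3,4], [3,4,5]

Hence C_0 ≅ Z^5, C_1 ≅ Z^10, C_2 ≅ Z^5.

∂_1: C_1 → C_0 is given by ∂[p,q] = [q] − [p]. For instance
  ∂[4,5] = [5] − [4].
This gives a 5×10 integer matrix of rank 4; reducing to Smith normal form yields diagonal entries (1,1,1,1).

Boundary ∂_2: C_2 → C_1 sends each 2-simplex [p,q,r] to [q,r] − [p,r] + [p,q]. For instance
  ∂[2,3,4] = [3,4] − [2,4] + [2,3],
  ∂[1,4,5] = [4,5] − [1,5] + [1,4].
This gives a 10×5 integer matrix of rank 5; reducing to Smith normal form yields diagonal entries (1,1,1,1,1).

Reading off H_k = ker ∂_k / im ∂_{k+1}:

  H_0: rank C_0 − rank ∂_1 = 5 − 4 = 1, and the invariant factors of ∂_1 are all 1, so H_0 = Z.
  H_1: rank ker ∂_1 − rank ∂_2 = (10 − 4) − 5 = 1, and the invariant factors of ∂_2 are all 1, so H_1 = Z.
  H_2: rank ker ∂_2 − rank ∂_3 = (5 − 5) − 0 = 0, and there is no ∂_3, so H_2 = 0.

As a check, the Euler characteristic is 5 − 10 + 5 = 0, which agrees with 1 − 1 + 0 = 0.
(K is a triangulation of the Möbius band.)

Hence the Betti numbers are b_0 = 1, b_1 = 1, b_2 = 0.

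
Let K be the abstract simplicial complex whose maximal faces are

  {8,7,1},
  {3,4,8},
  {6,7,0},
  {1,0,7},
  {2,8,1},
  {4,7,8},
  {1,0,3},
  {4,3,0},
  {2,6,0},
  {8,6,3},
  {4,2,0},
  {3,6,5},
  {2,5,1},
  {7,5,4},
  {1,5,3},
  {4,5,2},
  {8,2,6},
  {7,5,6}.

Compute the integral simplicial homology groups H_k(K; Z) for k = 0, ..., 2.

Fix the vertex order 0 < 1 < 2 < 3 < 4 < 5 < 6 < 7 < 8 and write every simplex with vertices in increasing order. Then dim K = 2 and the simplices of K are:

  0-simplices (9): [0], [1], [2], [3], [4], [5], [6], [7], [8]
  1-simplices (27): (27 of them)
  2-simplices (18): [0,1,3], [0,1,7], [0,2,4], [0,2,6], [0,3,4], [0,6,7], [1,2,5], [1,2,8], [1,3,5], [1,7,8], [2,4,5], [2,6,8], [3,4,8], [3,5,6], [3,6,8], [4,5,7], [4,7,8], [5,6,7]

Hence C_0 ≅ Z^9, C_1 ≅ Z^27, C_2 ≅ Z^18.

The boundary map ∂_1: C_1 → C_0 is given by ∂[p,q] = [q] − [p]. For instance
  ∂[3,4] = [4] − [3].
The 9×27 boundary matrix has rank 8 and Smith normal form diag(1,1,1,1,1,1,1,1).

The boundary map ∂_2: C_2 → C_1 acts by ∂[p,q,r] = [q,r] − [p,r] + [p,q]. For instance
  ∂[0,1,3] = [1,3] − [0,3] + [0,1],
  ∂[3,5,6] = [5,6] − [3,6] + [3,5].
The 27×18 boundary matrix has rank 17 and Smith normal form diag(1,1,1,1,1,1,1,1,1,1,1,1,1,1,1,1,1).

Reading off H_k = ker ∂_k / im ∂_{k+1}:

  H_0: rank C_0 − rank ∂_1 = 9 − 8 = 1, and the invariant factors of ∂_1 are all 1, so H_0 = Z.
  H_1: rank ker ∂_1 − rank ∂_2 = (27 − 8) − 17 = 2, and the invariant factors of ∂_2 are all 1, so H_1 = Z^2.
  H_2: rank ker ∂_2 − rank ∂_3 = (18 − 17) − 0 = 1, and there is no ∂_3, so H_2 = Z.

(K is a triangulation of the torus T^2.)

H_0 = Z,  H_1 = Z^2,  H_2 = Z.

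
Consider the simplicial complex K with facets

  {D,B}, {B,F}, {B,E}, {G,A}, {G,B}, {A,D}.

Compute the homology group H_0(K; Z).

Take the total order A < B < D < E < F < G on the vertex set. Then K (dimension 1) consists of the simplices:

  0-simplices (6): A, B, D, E, F, G
  1-simplices (6): AD, AG, BD, BE, BF, BG

giving chain groups C_0 ≅ Z^6, C_1 ≅ Z^6.

Boundary ∂_1: C_1 → C_0 sends each edge [p,q] (with p < q) to q − p. For instance
  ∂BF = F − B.
The resulting 6×6 matrix has rank 5, and its Smith normal form has invariant factors (1,1,1,1,1).

Computing H_k = (kernel of ∂_k) / (image of ∂_{k+1}):

  H_0: rank C_0 − rank ∂_1 = 6 − 5 = 1, and the invariant factors of ∂_1 are all 1, so H_0 ≅ Z.

H_0 = Z.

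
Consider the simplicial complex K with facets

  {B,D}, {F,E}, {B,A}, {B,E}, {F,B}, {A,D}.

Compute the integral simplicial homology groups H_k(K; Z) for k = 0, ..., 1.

H_0 = Z,  H_1 = Z^2.

We work with the vertex ordering A < B < D < E < F. The simplices of K, each written with vertices in increasing order, are:

  0-simplices (5): A, B, D, E, F
  1-simplices (6): AB, AD, BD, BE, BF, EF

giving chain groups C_0 ≅ Z^5, C_1 ≅ Z^6.

∂_1: C_1 → C_0 sends each edge [p,q] (with p < q) to q − p.
The resulting 5×6 matrix has rank 4, and its Smith normal form has invariant factors (1,1,1,1).

Reading off H_k = ker ∂_k / im ∂_{k+1}:

  H_0: rank C_0 − rank ∂_1 = 5 − 4 = 1, and the invariant factors of ∂_1 are all 1, so H_0 ≅ Z.
  H_1: rank ker ∂_1 − rank ∂_2 = (6 − 4) − 0 = 2, and there is no ∂_2, so H_1 ≅ Z^2.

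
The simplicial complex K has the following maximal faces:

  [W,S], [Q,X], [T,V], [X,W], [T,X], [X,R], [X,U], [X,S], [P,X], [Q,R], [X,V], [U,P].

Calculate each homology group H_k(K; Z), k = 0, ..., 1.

H_0 = Z,  H_1 = Z^4.

Order the vertices as P < Q < R < S < T < U < V < W < X. Listing each simplex with vertices in this order, K has dimension 1 with simplices:

  0-simplices (9): P, Q, R, S, T, U, V, W, X
  1-simplices (12): PU, PX, QR, QX, RX, SW, SX, TV, TX, UX, VX, WX

Hence C_0 ≅ Z^9, C_1 ≅ Z^12.

∂_1: C_1 → C_0 is given by ∂[p,q] = [q] − [p]. For instance
  ∂TX = X − T.
As a 9×12 matrix over Z this has rank 8, with invariant factors (1,1,1,1,1,1,1,1).

Now H_k = ker ∂_k / im ∂_{k+1}, so:

  H_0: rank C_0 − rank ∂_1 = 9 − 8 = 1, and the invariant factors of ∂_1 are all 1, so H_0 = Z.
  H_1: rank ker ∂_1 − rank ∂_2 = (12 − 8) − 0 = 4, and there is no ∂_2, so H_1 = Z^4.

(K is a triangulation of a wedge of 4 circles.)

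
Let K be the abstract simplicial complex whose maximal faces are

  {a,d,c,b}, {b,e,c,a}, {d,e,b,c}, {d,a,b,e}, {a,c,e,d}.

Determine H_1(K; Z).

We work with the vertex ordering a < b < c < d < e. The simplices of K, each written with vertices in increasing order, are:

  0-simplices (5): a, b, c, d, e
  1-simplices (10): ab, ac, ad, ae, bc, bd, be, cd, ce, de
  2-simplices (10): abc, abd, abe, acd, ace, ade, bcd, bce, bde, cde
  3-simplices (5): abcd, abce, abde, acde, bcde

so the chain groups are C_0 ≅ Z^5, C_1 ≅ Z^10, C_2 ≅ Z^10, C_3 ≅ Z^5.

Boundary ∂_1: C_1 → C_0 is given by ∂[p,q] = [q] − [p].
The resulting 5×10 matrix has rank 4, and its Smith normal form has invariant factors (1,1,1,1).

Boundary ∂_2: C_2 → C_1 maps a triangle to the signed sum of its edges. For instance
  ∂ace = ce − ae + ac,
  ∂cde = de − ce + cd.
The resulting 10×10 matrix has rank 6, and its Smith normal form has invariant factors (1,1,1,1,1,1).

Boundary ∂_3: C_3 → C_2 sends each 3-simplex σ to the alternating sum Σ_i (−1)^i (σ with its i-th vertex removed). For instance
  ∂abce = bce − ace + abe − abc,
  ∂abde = bde − ade + abe − abd.
This gives a 10×5 integer matrix of rank 4; reducing to Smith normal form yields diagonal entries (1,1,1,1).

Reading off H_k = ker ∂_k / im ∂_{k+1}:

  H_1: rank ker ∂_1 − rank ∂_2 = (10 − 4) − 6 = 0, and the invariant factors of ∂_2 are all 1, so H_1 ≅ 0.

H_1 ≅ 0.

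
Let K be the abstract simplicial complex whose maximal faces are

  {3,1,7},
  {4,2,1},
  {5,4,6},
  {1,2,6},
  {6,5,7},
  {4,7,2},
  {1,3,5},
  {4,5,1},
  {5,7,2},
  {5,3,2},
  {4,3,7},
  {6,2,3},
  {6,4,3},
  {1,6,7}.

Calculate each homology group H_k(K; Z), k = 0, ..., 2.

K has 7 vertices, 21 edges, 14 triangles.
rank ∂_0 = 0, rank ∂_1 = 6 ⇒ b_0 = 7 − 0 − 6 = 1; all invariant factors of ∂_1 are 1 so no torsion. So H_0 = Z.
rank ∂_1 = 6, rank ∂_2 = 13 ⇒ b_1 = 21 − 6 − 13 = 2; all invariant factors of ∂_2 are 1 so no torsion. So H_1 = Z^2.
rank ∂_2 = 13, rank ∂_3 = 0 ⇒ b_2 = 14 − 13 − 0 = 1. So H_2 = Z.

H_0 = Z,  H_1 = Z^2,  H_2 = Z.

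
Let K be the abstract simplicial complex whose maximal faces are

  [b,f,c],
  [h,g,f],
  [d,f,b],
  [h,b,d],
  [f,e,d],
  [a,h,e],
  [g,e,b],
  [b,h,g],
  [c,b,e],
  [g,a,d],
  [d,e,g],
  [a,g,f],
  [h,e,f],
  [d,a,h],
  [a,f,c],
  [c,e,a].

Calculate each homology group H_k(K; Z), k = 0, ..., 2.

H_0 = Z,  H_1 = Z^2,  H_2 = Z.

We work with the vertex ordering a < b < c < d < e < f < g < h. The simplices of K, each written with vertices in increasing order, are:

  0-simplices (8): a, b, c, d, e, f, g, h
  1-simplices (24): ac, ad, ae, af, ag, ah, bc, bd, be, bf, bg, bh, ce, cf, de, df, dg, dh, ef, eg, eh, fg, fh, gh
  2-simplices (16): ace, acf, adg, adh, aeh, afg, bce, bcf, bdf, bdh, beg, bgh, def, deg, efh, fgh

giving chain groups C_0 ≅ Z^8, C_1 ≅ Z^24, C_2 ≅ Z^16.

Boundary ∂_1: C_1 → C_0 maps an edge to its endpoints' difference, ∂[p,q] = q − p. For instance
  ∂ac = c − a.
The resulting 8×24 matrix has rank 7, and its Smith normal form has invariant factors (1,1,1,1,1,1,1).

The boundary map ∂_2: C_2 → C_1 acts by ∂[p,q,r] = [q,r] − [p,r] + [p,q]. For instance
  ∂bcf = cf − bf + bc,
  ∂adg = dg − ag + ad.
The 24×16 boundary matrix has rank 15 and Smith normal form diag(1,1,1,1,1,1,1,1,1,1,1,1,1,1,1).

Computing H_k = (kernel of ∂_k) / (image of ∂_{k+1}):

  H_0: rank C_0 − rank ∂_1 = 8 − 7 = 1, and the invariant factors of ∂_1 are all 1, so H_0 = Z.
  H_1: rank ker ∂_1 − rank ∂_2 = (24 − 7) − 15 = 2, and the invariant factors of ∂_2 are all 1, so H_1 = Z^2.
  H_2: rank ker ∂_2 − rank ∂_3 = (16 − 15) − 0 = 1, and there is no ∂_3, so H_2 = Z.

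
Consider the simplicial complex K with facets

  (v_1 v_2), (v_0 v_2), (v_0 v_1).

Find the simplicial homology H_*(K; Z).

H_0 ≅ Z,  H_1 ≅ Z.

Take the total order v_0 < v_1 < v_2 on the vertex set. Then K (dimension 1) consists of the simplices:

  0-simplices (3): [v_0], [v_1], [v_2]
  1-simplices (3): [v_0,v_1], [v_0,v_2], [v_1,v_2]

Hence C_0 ≅ Z^3, C_1 ≅ Z^3.

∂_1: C_1 → C_0 is given by ∂[p,q] = [q] − [p]. For instance
  ∂[v_0,v_2] = [v_2] − [v_0].
The 3×3 boundary matrix has rank 2 and Smith normal form diag(1,1).

From H_k ≅ ker(∂_k) / im(∂_{k+1}) we obtain:

  H_0: rank C_0 − rank ∂_1 = 3 − 2 = 1, and the invariant factors of ∂_1 are all 1, so H_0 ≅ Z.
  H_1: rank ker ∂_1 − rank ∂_2 = (3 − 2) − 0 = 1, and there is no ∂_2, so H_1 ≅ Z.

(K is a triangulation of the circle S^1.)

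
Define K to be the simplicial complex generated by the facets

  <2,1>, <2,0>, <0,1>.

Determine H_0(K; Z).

K has 3 vertices, 3 edges.
rank ∂_0 = 0, rank ∂_1 = 2 ⇒ b_0 = 3 − 0 − 2 = 1; all invariant factors of ∂_1 are 1 so no torsion. So H_0 = Z.

H_0 ≅ Z.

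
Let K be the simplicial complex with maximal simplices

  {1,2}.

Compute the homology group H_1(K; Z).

H_1 ≅ 0.

Take the total order 1 < 2 on the vertex set. Then K (dimension 1) consists of the simplices:

  0-simplices (2): [1], [2]
  1-simplices (1): [1,2]

Hence C_0 ≅ Z^2, C_1 ≅ Z^1.

Boundary ∂_1: C_1 → C_0 is given by ∂[p,q] = [q] − [p].
As a 2×1 matrix over Z this has rank 1, with invariant factors (1).

Now H_k = ker ∂_k / im ∂_{k+1}, so:

  H_1: rank ker ∂_1 − rank ∂_2 = (1 − 1) − 0 = 0, and there is no ∂_2, so H_1 ≅ 0.

(K is a triangulation of the 1-simplex.)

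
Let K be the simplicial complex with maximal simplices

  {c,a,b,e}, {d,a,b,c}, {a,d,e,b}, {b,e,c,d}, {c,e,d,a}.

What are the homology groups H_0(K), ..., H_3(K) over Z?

H_0 ≅ Z,  H_1 = 0,  H_2 = 0,  H_3 ≅ Z.

K has 5 vertices, 10 edges, 10 triangles, 5 3-simplices.
rank ∂_0 = 0, rank ∂_1 = 4 ⇒ b_0 = 5 − 0 − 4 = 1; all invariant factors of ∂_1 are 1 so no torsion. So H_0 ≅ Z.
rank ∂_1 = 4, rank ∂_2 = 6 ⇒ b_1 = 10 − 4 − 6 = 0; all invariant factors of ∂_2 are 1 so no torsion. So H_1 ≅ 0.
rank ∂_2 = 6, rank ∂_3 = 4 ⇒ b_2 = 10 − 6 − 4 = 0; all invariant factors of ∂_3 are 1 so no torsion. So H_2 ≅ 0.
rank ∂_3 = 4, rank ∂_4 = 0 ⇒ b_3 = 5 − 4 − 0 = 1. So H_3 ≅ Z.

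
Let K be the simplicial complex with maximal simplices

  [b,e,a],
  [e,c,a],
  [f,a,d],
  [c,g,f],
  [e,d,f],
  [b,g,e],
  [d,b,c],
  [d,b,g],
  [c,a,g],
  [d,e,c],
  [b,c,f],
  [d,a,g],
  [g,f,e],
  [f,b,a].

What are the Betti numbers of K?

b_0 = 1, b_1 = 2, b_2 = 1.

K has 7 vertices, 21 edges, 14 triangles.
rank ∂_0 = 0, rank ∂_1 = 6 ⇒ b_0 = 7 − 0 − 6 = 1; all invariant factors of ∂_1 are 1 so no torsion. So H_0 = Z.
rank ∂_1 = 6, rank ∂_2 = 13 ⇒ b_1 = 21 − 6 − 13 = 2; all invariant factors of ∂_2 are 1 so no torsion. So H_1 = Z^2.
rank ∂_2 = 13, rank ∂_3 = 0 ⇒ b_2 = 14 − 13 − 0 = 1. So H_2 = Z.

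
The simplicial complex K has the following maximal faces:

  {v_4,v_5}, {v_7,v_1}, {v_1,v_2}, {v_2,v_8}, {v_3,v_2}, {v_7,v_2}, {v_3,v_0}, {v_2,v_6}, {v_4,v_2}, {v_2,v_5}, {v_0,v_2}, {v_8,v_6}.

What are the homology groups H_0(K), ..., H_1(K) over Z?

Take the total order v_0 < v_1 < v_2 < v_3 < v_4 < v_5 < v_6 < v_7 < v_8 on the vertex set. Then K (dimension 1) consists of the simplices:

  0-simplices (9): [v_0], [v_1], [v_2], [v_3], [v_4], [v_5], [v_6], [v_7], [v_8]
  1-simplices (12): [v_0,v_2], [v_0,v_3], [v_1,v_2], [v_1,v_7], [v_2,v_3], [v_2,v_4], [v_2,v_5], [v_2,v_6], [v_2,v_7], [v_2,v_8], [v_4,v_5], [v_6,v_8]

so the chain groups are C_0 ≅ Z^9, C_1 ≅ Z^12.

Boundary ∂_1: C_1 → C_0 maps an edge to its endpoints' difference, ∂[p,q] = q − p.
The 9×12 boundary matrix has rank 8 and Smith normal form diag(1,1,1,1,1,1,1,1).

Reading off H_k = ker ∂_k / im ∂_{k+1}:

  H_0: rank C_0 − rank ∂_1 = 9 − 8 = 1, and the invariant factors of ∂_1 are all 1, so H_0 = Z.
  H_1: rank ker ∂_1 − rank ∂_2 = (12 − 8) − 0 = 4, and there is no ∂_2, so H_1 = Z^4.

H_0 ≅ Z,  H_1 ≅ Z^4.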